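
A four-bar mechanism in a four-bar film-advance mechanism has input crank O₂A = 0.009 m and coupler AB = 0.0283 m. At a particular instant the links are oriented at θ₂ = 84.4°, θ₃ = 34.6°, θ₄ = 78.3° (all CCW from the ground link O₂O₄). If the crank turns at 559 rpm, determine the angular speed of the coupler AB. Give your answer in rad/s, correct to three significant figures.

ω₂ = 58.54 rad/s (from 559 rpm).
Differentiating the loop-closure r₂e^{iθ₂}+r₃e^{iθ₃}=r₁+r₄e^{iθ₄} gives r₂ω₂e^{iθ₂}+r₃ω₃e^{iθ₃}=r₄ω₄e^{iθ₄}.
Eliminating the other unknown: ω₃ = r₂ω₂ sin(θ₄−θ₂) / [r₃ sin(θ₃−θ₄)].
Numerator sine = -0.10626; denominator sine = -0.69088.
Result = 0.009·58.54·(-0.10626) / (0.0283·(-0.69088)) = +2.8634 rad/s; magnitude 2.8634 rad/s.

2.86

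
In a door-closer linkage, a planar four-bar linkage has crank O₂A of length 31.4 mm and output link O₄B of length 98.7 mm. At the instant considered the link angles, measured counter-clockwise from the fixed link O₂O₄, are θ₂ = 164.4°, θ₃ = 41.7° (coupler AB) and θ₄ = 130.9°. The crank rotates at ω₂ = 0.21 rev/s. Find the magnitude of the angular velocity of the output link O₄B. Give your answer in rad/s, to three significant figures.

ω₂ = 1.319 rad/s (from 0.21 rev/s).
Differentiating the loop-closure r₂e^{iθ₂}+r₃e^{iθ₃}=r₁+r₄e^{iθ₄} gives r₂ω₂e^{iθ₂}+r₃ω₃e^{iθ₃}=r₄ω₄e^{iθ₄}.
Eliminating the other unknown: ω₄ = r₂ω₂ sin(θ₂−θ₃) / [r₄ sin(θ₄−θ₃)].
Numerator sine = +0.84151; denominator sine = +0.99990.
Result = 0.0314·1.319·(+0.84151) / (0.0987·(+0.99990)) = +0.35328 rad/s; magnitude 0.35328 rad/s.

0.353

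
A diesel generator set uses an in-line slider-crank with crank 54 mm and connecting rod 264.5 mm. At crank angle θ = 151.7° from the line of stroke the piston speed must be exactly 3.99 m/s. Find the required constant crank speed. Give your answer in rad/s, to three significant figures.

190

For an in-line slider-crank, |v_piston| = rω|sinθ|·[1 + r cosθ/√(L² − r² sin²θ)].
With r = 0.054 m, L = 0.2645 m, θ = 151.7°: the bracketed kinematic factor |dx/dθ| = 0.020977 m.
ω = v/|dx/dθ| = 3.99/0.020977 = 190.21 rad/s.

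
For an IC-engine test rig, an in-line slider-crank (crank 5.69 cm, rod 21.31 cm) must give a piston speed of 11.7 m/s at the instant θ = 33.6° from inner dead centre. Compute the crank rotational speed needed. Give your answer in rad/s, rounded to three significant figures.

303

For an in-line slider-crank, |v_piston| = rω|sinθ|·[1 + r cosθ/√(L² − r² sin²θ)].
With r = 0.0569 m, L = 0.2131 m, θ = 33.6°: the bracketed kinematic factor |dx/dθ| = 0.038569 m.
ω = v/|dx/dθ| = 11.7/0.038569 = 303.36 rad/s.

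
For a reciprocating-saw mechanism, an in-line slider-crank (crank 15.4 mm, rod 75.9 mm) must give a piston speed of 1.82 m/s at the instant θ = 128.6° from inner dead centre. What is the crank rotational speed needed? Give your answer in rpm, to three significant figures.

1660

For an in-line slider-crank, |v_piston| = rω|sinθ|·[1 + r cosθ/√(L² − r² sin²θ)].
With r = 0.0154 m, L = 0.0759 m, θ = 128.6°: the bracketed kinematic factor |dx/dθ| = 0.010492 m.
ω = v/|dx/dθ| = 1.82/0.010492 = 173.46 rad/s.
N = 60ω/(2π) = 1656.4 rpm.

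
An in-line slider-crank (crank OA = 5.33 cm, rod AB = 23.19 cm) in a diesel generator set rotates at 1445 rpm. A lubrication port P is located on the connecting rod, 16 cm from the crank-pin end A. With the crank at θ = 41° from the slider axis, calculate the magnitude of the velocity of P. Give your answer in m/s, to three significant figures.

ω = 151.3 rad/s.  Crank-pin speed |V_A| = rω = 8.0654 m/s, perpendicular to OA.
Rod angle: sinφ = −(r/L) sinθ ⇒ φ = -8.673°; ω_rod = −rω cosθ/√(L²−r²sin²θ) = -26.552 rad/s.
V_P = V_A + ω_rod × AP, with AP = 0.16 m along the rod.
Components: V_Px = −rω sinθ − a·ω_rod·sinφ = -5.932 m/s;  V_Py = rω cosθ + a·ω_rod·cosφ = +1.8873 m/s.
|V_P| = √(V_Px² + V_Py²) = 6.2249 m/s.

6.22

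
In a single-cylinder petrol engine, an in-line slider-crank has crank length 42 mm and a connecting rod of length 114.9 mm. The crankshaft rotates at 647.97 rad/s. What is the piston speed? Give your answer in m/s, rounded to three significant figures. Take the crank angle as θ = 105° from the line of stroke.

23.6

ω = 648 rad/s
For an in-line slider-crank, x = r cosθ + √(L² − r² sin²θ), so v = −rω sinθ·[1 + r cosθ/√(L² − r² sin²θ)].
With r = 0.042 m, L = 0.1149 m, θ = 105°: √(L² − r² sin²θ) = 0.1075 m.
v = −0.042·648·0.96593·[1 + 0.042·-0.25882/0.1075] = -23.629 m/s.
|v| = 23.629 m/s.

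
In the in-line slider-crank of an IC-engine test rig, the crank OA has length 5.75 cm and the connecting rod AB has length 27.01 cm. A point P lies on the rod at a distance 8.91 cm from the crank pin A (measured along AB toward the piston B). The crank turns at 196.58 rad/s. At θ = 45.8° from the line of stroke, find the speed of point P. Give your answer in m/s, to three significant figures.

ω = 196.6 rad/s.  Crank-pin speed |V_A| = rω = 11.303 m/s, perpendicular to OA.
Rod angle: sinφ = −(r/L) sinθ ⇒ φ = -8.779°; ω_rod = −rω cosθ/√(L²−r²sin²θ) = -29.521 rad/s.
V_P = V_A + ω_rod × AP, with AP = 0.0891 m along the rod.
Components: V_Px = −rω sinθ − a·ω_rod·sinφ = -8.5049 m/s;  V_Py = rω cosθ + a·ω_rod·cosφ = +5.2808 m/s.
|V_P| = √(V_Px² + V_Py²) = 10.011 m/s.

10.0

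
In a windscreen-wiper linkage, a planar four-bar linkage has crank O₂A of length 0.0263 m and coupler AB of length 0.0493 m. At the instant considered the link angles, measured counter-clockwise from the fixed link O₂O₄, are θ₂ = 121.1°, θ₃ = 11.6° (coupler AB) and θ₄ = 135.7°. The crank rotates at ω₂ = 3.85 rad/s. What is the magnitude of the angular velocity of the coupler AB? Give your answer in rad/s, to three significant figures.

0.625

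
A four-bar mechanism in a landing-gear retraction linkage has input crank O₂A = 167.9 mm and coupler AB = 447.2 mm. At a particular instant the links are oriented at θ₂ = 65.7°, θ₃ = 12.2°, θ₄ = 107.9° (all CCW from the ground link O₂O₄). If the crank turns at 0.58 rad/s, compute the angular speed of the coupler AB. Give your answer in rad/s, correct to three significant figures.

ω₂ = 0.58 rad/s
Differentiating the loop-closure r₂e^{iθ₂}+r₃e^{iθ₃}=r₁+r₄e^{iθ₄} gives r₂ω₂e^{iθ₂}+r₃ω₃e^{iθ₃}=r₄ω₄e^{iθ₄}.
Eliminating the other unknown: ω₃ = r₂ω₂ sin(θ₄−θ₂) / [r₃ sin(θ₃−θ₄)].
Numerator sine = +0.67172; denominator sine = -0.99506.
Result = 0.1679·0.58·(+0.67172) / (0.4472·(-0.99506)) = -0.147 rad/s; magnitude 0.147 rad/s.

0.147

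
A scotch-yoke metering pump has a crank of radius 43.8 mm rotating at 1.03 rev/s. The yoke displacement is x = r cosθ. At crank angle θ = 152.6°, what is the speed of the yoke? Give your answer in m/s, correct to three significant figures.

ω = 6.472 rad/s (from 1.03 rev/s).
x = r cosθ ⇒ ẋ = −rω sinθ.
|v| = rω|sinθ| = 0.0438·6.472·|sin 152.6°| = 0.13045 m/s.

0.130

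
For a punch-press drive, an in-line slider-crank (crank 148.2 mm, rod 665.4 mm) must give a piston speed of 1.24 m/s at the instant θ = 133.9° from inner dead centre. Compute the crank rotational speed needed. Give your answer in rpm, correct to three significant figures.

For an in-line slider-crank, |v_piston| = rω|sinθ|·[1 + r cosθ/√(L² − r² sin²θ)].
With r = 0.1482 m, L = 0.6654 m, θ = 133.9°: the bracketed kinematic factor |dx/dθ| = 0.090077 m.
ω = v/|dx/dθ| = 1.24/0.090077 = 13.766 rad/s.
N = 60ω/(2π) = 131.45 rpm.

131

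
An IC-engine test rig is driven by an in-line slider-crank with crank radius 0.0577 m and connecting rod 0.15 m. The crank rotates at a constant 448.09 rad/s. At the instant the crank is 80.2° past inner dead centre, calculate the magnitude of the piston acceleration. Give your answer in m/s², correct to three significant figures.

2540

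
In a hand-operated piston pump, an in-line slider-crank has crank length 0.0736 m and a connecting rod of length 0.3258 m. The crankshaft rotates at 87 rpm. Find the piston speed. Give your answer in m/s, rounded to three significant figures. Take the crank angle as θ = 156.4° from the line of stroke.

0.213

ω = 2π·87/60 = 9.111 rad/s
For an in-line slider-crank, x = r cosθ + √(L² − r² sin²θ), so v = −rω sinθ·[1 + r cosθ/√(L² − r² sin²θ)].
With r = 0.0736 m, L = 0.3258 m, θ = 156.4°: √(L² − r² sin²θ) = 0.32446 m.
v = −0.0736·9.111·0.40035·[1 + 0.0736·-0.91636/0.32446] = -0.21265 m/s.
|v| = 0.21265 m/s.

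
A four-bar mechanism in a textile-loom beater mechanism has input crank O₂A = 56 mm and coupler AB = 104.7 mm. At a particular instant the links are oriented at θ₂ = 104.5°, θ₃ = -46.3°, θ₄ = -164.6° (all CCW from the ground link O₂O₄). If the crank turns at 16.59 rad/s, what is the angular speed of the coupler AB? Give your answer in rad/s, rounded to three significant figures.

10.1

ω₂ = 16.59 rad/s
Differentiating the loop-closure r₂e^{iθ₂}+r₃e^{iθ₃}=r₁+r₄e^{iθ₄} gives r₂ω₂e^{iθ₂}+r₃ω₃e^{iθ₃}=r₄ω₄e^{iθ₄}.
Eliminating the other unknown: ω₃ = r₂ω₂ sin(θ₄−θ₂) / [r₃ sin(θ₃−θ₄)].
Numerator sine = +0.99988; denominator sine = +0.88048.
Result = 0.056·16.59·(+0.99988) / (0.1047·(+0.88048)) = +10.077 rad/s; magnitude 10.077 rad/s.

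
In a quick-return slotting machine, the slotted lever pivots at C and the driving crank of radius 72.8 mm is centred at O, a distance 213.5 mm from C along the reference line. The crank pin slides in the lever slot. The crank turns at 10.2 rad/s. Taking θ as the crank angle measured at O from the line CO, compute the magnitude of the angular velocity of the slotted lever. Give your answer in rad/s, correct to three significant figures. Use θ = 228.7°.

ω = 10.2 rad/s
Crank pin A relative to C: A = (d + r cosθ, r sinθ); lever angle φ = atan2(r sinθ, d + r cosθ).
Differentiating tanφ: φ̇ = rω(d cosθ + r)/(d² + r² + 2dr cosθ).
d² + r² + 2dr cosθ = |CA|² = 0.0303655 m²;  d cosθ + r = -0.06811 m.
|ω_lever| = |0.0728·10.2·-0.06811| / 0.0303655 = 1.6656 rad/s.

1.67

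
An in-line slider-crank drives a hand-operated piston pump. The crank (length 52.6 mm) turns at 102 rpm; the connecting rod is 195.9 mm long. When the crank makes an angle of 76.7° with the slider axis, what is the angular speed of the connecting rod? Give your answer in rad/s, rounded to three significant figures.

0.684

ω = 10.68 rad/s (converted from 102 rpm).
The rod makes angle φ with the slider axis where L sinφ = r sinθ; differentiating, L cosφ·φ̇ = r ω cosθ.
L cosφ = √(L² − r² sin²θ) = 0.18909 m.
|ω_rod| = r ω |cosθ| / √(L² − r² sin²θ) = 0.0526·10.68·0.23005/0.18909 = 0.68353 rad/s.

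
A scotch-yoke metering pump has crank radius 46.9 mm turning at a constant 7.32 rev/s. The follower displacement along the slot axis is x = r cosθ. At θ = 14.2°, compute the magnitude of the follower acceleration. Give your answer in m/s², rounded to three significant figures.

ω = 45.99 rad/s (from 7.32 rev/s).
x = r cosθ ⇒ ẍ = −rω² cosθ (ω constant).
|a| = rω²|cosθ| = 0.0469·(45.99)²·|cos 14.2°| = 96.179 m/s².

96.2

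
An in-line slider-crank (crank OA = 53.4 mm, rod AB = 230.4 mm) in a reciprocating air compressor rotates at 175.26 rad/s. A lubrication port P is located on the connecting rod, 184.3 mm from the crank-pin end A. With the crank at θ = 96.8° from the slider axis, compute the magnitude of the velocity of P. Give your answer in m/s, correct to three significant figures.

ω = 175.3 rad/s.  Crank-pin speed |V_A| = rω = 9.3589 m/s, perpendicular to OA.
Rod angle: sinφ = −(r/L) sinθ ⇒ φ = -13.305°; ω_rod = −rω cosθ/√(L²−r²sin²θ) = +4.9423 rad/s.
V_P = V_A + ω_rod × AP, with AP = 0.1843 m along the rod.
Components: V_Px = −rω sinθ − a·ω_rod·sinφ = -9.0834 m/s;  V_Py = rω cosθ + a·ω_rod·cosφ = -0.22172 m/s.
|V_P| = √(V_Px² + V_Py²) = 9.0861 m/s.

9.09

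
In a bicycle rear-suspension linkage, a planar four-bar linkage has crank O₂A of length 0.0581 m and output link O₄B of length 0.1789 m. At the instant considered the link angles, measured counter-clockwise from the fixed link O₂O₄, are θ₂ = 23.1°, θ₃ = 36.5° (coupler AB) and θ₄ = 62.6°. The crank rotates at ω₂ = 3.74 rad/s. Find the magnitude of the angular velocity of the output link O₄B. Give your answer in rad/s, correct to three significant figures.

ω₂ = 3.74 rad/s
Differentiating the loop-closure r₂e^{iθ₂}+r₃e^{iθ₃}=r₁+r₄e^{iθ₄} gives r₂ω₂e^{iθ₂}+r₃ω₃e^{iθ₃}=r₄ω₄e^{iθ₄}.
Eliminating the other unknown: ω₄ = r₂ω₂ sin(θ₂−θ₃) / [r₄ sin(θ₄−θ₃)].
Numerator sine = -0.23175; denominator sine = +0.43994.
Result = 0.0581·3.74·(-0.23175) / (0.1789·(+0.43994)) = -0.63982 rad/s; magnitude 0.63982 rad/s.

0.640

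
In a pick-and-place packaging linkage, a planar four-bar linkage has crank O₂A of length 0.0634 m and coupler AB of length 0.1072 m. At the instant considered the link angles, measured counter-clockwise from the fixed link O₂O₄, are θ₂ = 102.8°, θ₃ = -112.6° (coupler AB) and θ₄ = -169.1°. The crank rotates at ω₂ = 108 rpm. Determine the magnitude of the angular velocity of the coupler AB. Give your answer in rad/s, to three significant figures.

8.02

ω₂ = 11.31 rad/s (from 108 rpm).
Differentiating the loop-closure r₂e^{iθ₂}+r₃e^{iθ₃}=r₁+r₄e^{iθ₄} gives r₂ω₂e^{iθ₂}+r₃ω₃e^{iθ₃}=r₄ω₄e^{iθ₄}.
Eliminating the other unknown: ω₃ = r₂ω₂ sin(θ₄−θ₂) / [r₃ sin(θ₃−θ₄)].
Numerator sine = +0.99945; denominator sine = +0.83389.
Result = 0.0634·11.31·(+0.99945) / (0.1072·(+0.83389)) = +8.0168 rad/s; magnitude 8.0168 rad/s.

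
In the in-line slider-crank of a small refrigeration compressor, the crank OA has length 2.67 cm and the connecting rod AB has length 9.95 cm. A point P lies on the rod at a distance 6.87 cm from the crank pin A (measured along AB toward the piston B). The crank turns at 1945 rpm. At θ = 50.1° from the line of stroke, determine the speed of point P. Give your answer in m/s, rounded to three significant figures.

4.80

ω = 203.7 rad/s.  Crank-pin speed |V_A| = rω = 5.4383 m/s, perpendicular to OA.
Rod angle: sinφ = −(r/L) sinθ ⇒ φ = -11.880°; ω_rod = −rω cosθ/√(L²−r²sin²θ) = -35.826 rad/s.
V_P = V_A + ω_rod × AP, with AP = 0.0687 m along the rod.
Components: V_Px = −rω sinθ − a·ω_rod·sinφ = -4.6787 m/s;  V_Py = rω cosθ + a·ω_rod·cosφ = +1.0798 m/s.
|V_P| = √(V_Px² + V_Py²) = 4.8017 m/s.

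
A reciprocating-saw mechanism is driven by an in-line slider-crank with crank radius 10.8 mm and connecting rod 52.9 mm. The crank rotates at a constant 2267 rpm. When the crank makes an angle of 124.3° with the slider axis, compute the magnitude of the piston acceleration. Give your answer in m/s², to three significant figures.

388

ω = 2π·2267/60 = 237.4 rad/s
x(θ) = r cosθ + √(L² − r² sin²θ); with ω constant, a = ω²·d²x/dθ².
d²x/dθ² = −r cosθ − r²(cos2θ)/√u − r⁴ sin²2θ/(4u^{3/2}),  u = L² − r² sin²θ = 0.00271881 m².
Substituting r = 0.0108 m, L = 0.0529 m, θ = 124.3°: d²x/dθ² = +0.0068815 m.
a = ω²·d²x/dθ² = (237.4)²·(+0.0068815) = +387.83 m/s²;  |a| = 387.83 m/s².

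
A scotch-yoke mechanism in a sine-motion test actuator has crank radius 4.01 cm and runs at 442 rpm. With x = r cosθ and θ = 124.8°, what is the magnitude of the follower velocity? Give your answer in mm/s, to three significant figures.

ω = 46.29 rad/s (from 442 rpm).
x = r cosθ ⇒ ẋ = −rω sinθ.
|v| = rω|sinθ| = 0.0401·46.29·|sin 124.8°| = 1.5241 m/s = 1524.1 mm/s.

1520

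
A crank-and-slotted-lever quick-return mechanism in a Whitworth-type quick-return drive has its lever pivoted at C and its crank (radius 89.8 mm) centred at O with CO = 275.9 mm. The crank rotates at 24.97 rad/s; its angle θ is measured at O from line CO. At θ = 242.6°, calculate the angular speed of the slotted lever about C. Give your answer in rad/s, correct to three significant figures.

ω = 24.97 rad/s
Crank pin A relative to C: A = (d + r cosθ, r sinθ); lever angle φ = atan2(r sinθ, d + r cosθ).
Differentiating tanφ: φ̇ = rω(d cosθ + r)/(d² + r² + 2dr cosθ).
d² + r² + 2dr cosθ = |CA|² = 0.0613812 m²;  d cosθ + r = -0.037169 m.
|ω_lever| = |0.0898·24.97·-0.037169| / 0.0613812 = 1.3578 rad/s.

1.36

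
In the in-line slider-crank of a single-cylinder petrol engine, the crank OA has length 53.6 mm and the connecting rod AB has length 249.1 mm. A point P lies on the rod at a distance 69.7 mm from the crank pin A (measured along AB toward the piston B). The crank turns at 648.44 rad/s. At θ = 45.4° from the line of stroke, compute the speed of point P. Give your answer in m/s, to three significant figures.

ω = 648.4 rad/s.  Crank-pin speed |V_A| = rω = 34.756 m/s, perpendicular to OA.
Rod angle: sinφ = −(r/L) sinθ ⇒ φ = -8.813°; ω_rod = −rω cosθ/√(L²−r²sin²θ) = -99.14 rad/s.
V_P = V_A + ω_rod × AP, with AP = 0.0697 m along the rod.
Components: V_Px = −rω sinθ − a·ω_rod·sinφ = -25.806 m/s;  V_Py = rω cosθ + a·ω_rod·cosφ = +17.576 m/s.
|V_P| = √(V_Px² + V_Py²) = 31.223 m/s.

31.2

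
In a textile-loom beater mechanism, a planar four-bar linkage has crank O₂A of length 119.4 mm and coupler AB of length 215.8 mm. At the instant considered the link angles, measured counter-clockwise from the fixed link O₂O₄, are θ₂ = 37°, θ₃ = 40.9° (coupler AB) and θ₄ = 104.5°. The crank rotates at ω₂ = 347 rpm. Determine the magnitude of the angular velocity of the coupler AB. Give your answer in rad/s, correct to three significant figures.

20.7

ω₂ = 36.34 rad/s (from 347 rpm).
Differentiating the loop-closure r₂e^{iθ₂}+r₃e^{iθ₃}=r₁+r₄e^{iθ₄} gives r₂ω₂e^{iθ₂}+r₃ω₃e^{iθ₃}=r₄ω₄e^{iθ₄}.
Eliminating the other unknown: ω₃ = r₂ω₂ sin(θ₄−θ₂) / [r₃ sin(θ₃−θ₄)].
Numerator sine = +0.92388; denominator sine = -0.89571.
Result = 0.1194·36.34·(+0.92388) / (0.2158·(-0.89571)) = -20.738 rad/s; magnitude 20.738 rad/s.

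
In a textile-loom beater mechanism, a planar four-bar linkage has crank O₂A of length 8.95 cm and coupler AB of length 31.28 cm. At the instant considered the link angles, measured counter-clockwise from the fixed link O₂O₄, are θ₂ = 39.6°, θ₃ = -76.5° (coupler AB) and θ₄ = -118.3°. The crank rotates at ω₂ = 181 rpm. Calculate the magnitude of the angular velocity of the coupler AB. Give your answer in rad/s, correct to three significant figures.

ω₂ = 18.95 rad/s (from 181 rpm).
Differentiating the loop-closure r₂e^{iθ₂}+r₃e^{iθ₃}=r₁+r₄e^{iθ₄} gives r₂ω₂e^{iθ₂}+r₃ω₃e^{iθ₃}=r₄ω₄e^{iθ₄}.
Eliminating the other unknown: ω₃ = r₂ω₂ sin(θ₄−θ₂) / [r₃ sin(θ₃−θ₄)].
Numerator sine = -0.37622; denominator sine = +0.66653.
Result = 0.0895·18.95·(-0.37622) / (0.3128·(+0.66653)) = -3.0612 rad/s; magnitude 3.0612 rad/s.

3.06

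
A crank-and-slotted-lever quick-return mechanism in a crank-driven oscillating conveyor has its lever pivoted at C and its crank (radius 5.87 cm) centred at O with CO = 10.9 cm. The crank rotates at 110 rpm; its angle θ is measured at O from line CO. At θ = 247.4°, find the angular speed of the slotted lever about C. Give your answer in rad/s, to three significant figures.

ω = 11.52 rad/s (from 110 rpm).
Crank pin A relative to C: A = (d + r cosθ, r sinθ); lever angle φ = atan2(r sinθ, d + r cosθ).
Differentiating tanφ: φ̇ = rω(d cosθ + r)/(d² + r² + 2dr cosθ).
d² + r² + 2dr cosθ = |CA|² = 0.010409 m²;  d cosθ + r = +0.016812 m.
|ω_lever| = |0.0587·11.52·+0.016812| / 0.010409 = 1.0921 rad/s.

1.09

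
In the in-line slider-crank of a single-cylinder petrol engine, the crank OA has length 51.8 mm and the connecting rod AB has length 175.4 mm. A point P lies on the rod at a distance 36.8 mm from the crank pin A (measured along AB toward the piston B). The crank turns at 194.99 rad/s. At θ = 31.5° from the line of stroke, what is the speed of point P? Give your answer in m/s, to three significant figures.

8.79

ω = 195 rad/s.  Crank-pin speed |V_A| = rω = 10.1 m/s, perpendicular to OA.
Rod angle: sinφ = −(r/L) sinθ ⇒ φ = -8.877°; ω_rod = −rω cosθ/√(L²−r²sin²θ) = -49.695 rad/s.
V_P = V_A + ω_rod × AP, with AP = 0.0368 m along the rod.
Components: V_Px = −rω sinθ − a·ω_rod·sinφ = -5.5597 m/s;  V_Py = rω cosθ + a·ω_rod·cosφ = +6.8052 m/s.
|V_P| = √(V_Px² + V_Py²) = 8.7875 m/s.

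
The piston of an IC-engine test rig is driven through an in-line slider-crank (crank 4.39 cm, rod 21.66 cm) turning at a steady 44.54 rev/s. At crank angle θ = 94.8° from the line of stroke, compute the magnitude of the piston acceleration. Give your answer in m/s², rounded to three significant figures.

989

ω = 2π·44.5 = 279.9 rad/s
x(θ) = r cosθ + √(L² − r² sin²θ); with ω constant, a = ω²·d²x/dθ².
d²x/dθ² = −r cosθ − r²(cos2θ)/√u − r⁴ sin²2θ/(4u^{3/2}),  u = L² − r² sin²θ = 0.0450018 m².
Substituting r = 0.0439 m, L = 0.2166 m, θ = 94.8°: d²x/dθ² = +0.012628 m.
a = ω²·d²x/dθ² = (279.9)²·(+0.012628) = +989.02 m/s²;  |a| = 989.02 m/s².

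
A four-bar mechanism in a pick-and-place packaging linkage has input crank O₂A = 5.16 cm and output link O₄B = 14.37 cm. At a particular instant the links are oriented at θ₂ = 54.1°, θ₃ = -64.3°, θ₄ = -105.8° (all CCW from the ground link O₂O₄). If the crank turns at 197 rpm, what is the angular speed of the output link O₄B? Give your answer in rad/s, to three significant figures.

9.83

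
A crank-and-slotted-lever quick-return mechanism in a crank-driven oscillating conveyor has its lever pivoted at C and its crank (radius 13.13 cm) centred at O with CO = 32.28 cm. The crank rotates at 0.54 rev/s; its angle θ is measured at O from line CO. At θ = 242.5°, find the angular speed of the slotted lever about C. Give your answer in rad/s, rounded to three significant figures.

ω = 3.393 rad/s (from 0.54 rev/s).
Crank pin A relative to C: A = (d + r cosθ, r sinθ); lever angle φ = atan2(r sinθ, d + r cosθ).
Differentiating tanφ: φ̇ = rω(d cosθ + r)/(d² + r² + 2dr cosθ).
d² + r² + 2dr cosθ = |CA|² = 0.0822984 m²;  d cosθ + r = -0.017752 m.
|ω_lever| = |0.1313·3.393·-0.017752| / 0.0822984 = 0.096096 rad/s.

0.0961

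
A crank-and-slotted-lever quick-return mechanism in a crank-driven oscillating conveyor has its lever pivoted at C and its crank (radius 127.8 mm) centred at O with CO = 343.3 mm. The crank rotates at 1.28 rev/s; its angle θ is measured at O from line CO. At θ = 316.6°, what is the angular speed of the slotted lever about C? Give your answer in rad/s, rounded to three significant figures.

1.96

ω = 8.042 rad/s (from 1.28 rev/s).
Crank pin A relative to C: A = (d + r cosθ, r sinθ); lever angle φ = atan2(r sinθ, d + r cosθ).
Differentiating tanφ: φ̇ = rω(d cosθ + r)/(d² + r² + 2dr cosθ).
d² + r² + 2dr cosθ = |CA|² = 0.197943 m²;  d cosθ + r = +0.37723 m.
|ω_lever| = |0.1278·8.042·+0.37723| / 0.197943 = 1.9588 rad/s.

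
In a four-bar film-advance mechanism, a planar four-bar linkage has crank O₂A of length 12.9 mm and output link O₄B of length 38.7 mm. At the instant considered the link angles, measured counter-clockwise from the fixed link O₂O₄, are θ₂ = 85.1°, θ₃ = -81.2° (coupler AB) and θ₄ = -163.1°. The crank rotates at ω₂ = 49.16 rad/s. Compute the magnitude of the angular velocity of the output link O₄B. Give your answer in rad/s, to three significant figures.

ω₂ = 49.16 rad/s
Differentiating the loop-closure r₂e^{iθ₂}+r₃e^{iθ₃}=r₁+r₄e^{iθ₄} gives r₂ω₂e^{iθ₂}+r₃ω₃e^{iθ₃}=r₄ω₄e^{iθ₄}.
Eliminating the other unknown: ω₄ = r₂ω₂ sin(θ₂−θ₃) / [r₄ sin(θ₄−θ₃)].
Numerator sine = +0.23684; denominator sine = -0.99002.
Result = 0.0129·49.16·(+0.23684) / (0.0387·(-0.99002)) = -3.9201 rad/s; magnitude 3.9201 rad/s.

3.92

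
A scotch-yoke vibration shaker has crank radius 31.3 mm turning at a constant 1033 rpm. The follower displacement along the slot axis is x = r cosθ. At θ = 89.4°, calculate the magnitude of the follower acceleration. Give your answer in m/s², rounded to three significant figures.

ω = 108.2 rad/s (from 1033 rpm).
x = r cosθ ⇒ ẍ = −rω² cosθ (ω constant).
|a| = rω²|cosθ| = 0.0313·(108.2)²·|cos 89.4°| = 3.8355 m/s².

3.84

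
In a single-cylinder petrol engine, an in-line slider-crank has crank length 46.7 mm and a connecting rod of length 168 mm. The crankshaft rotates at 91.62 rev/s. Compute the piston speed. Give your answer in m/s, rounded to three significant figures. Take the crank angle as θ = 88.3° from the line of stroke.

27.1

ω = 2π·91.6 = 575.7 rad/s
For an in-line slider-crank, x = r cosθ + √(L² − r² sin²θ), so v = −rω sinθ·[1 + r cosθ/√(L² − r² sin²θ)].
With r = 0.0467 m, L = 0.168 m, θ = 88.3°: √(L² − r² sin²θ) = 0.16138 m.
v = −0.0467·575.7·0.99956·[1 + 0.0467·0.02967/0.16138] = -27.102 m/s.
|v| = 27.102 m/s.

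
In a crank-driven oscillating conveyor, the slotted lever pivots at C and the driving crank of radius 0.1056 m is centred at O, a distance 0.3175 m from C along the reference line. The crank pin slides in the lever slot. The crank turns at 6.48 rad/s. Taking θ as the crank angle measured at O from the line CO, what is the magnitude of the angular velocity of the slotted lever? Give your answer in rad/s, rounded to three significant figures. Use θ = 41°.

ω = 6.48 rad/s
Crank pin A relative to C: A = (d + r cosθ, r sinθ); lever angle φ = atan2(r sinθ, d + r cosθ).
Differentiating tanφ: φ̇ = rω(d cosθ + r)/(d² + r² + 2dr cosθ).
d² + r² + 2dr cosθ = |CA|² = 0.162565 m²;  d cosθ + r = +0.34522 m.
|ω_lever| = |0.1056·6.48·+0.34522| / 0.162565 = 1.4531 rad/s.

1.45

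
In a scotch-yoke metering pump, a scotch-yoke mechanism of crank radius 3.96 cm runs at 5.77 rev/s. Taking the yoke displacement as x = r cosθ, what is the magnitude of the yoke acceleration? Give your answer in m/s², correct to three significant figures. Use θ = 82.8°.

ω = 36.25 rad/s (from 5.77 rev/s).
x = r cosθ ⇒ ẍ = −rω² cosθ (ω constant).
|a| = rω²|cosθ| = 0.0396·(36.25)²·|cos 82.8°| = 6.5234 m/s².

6.52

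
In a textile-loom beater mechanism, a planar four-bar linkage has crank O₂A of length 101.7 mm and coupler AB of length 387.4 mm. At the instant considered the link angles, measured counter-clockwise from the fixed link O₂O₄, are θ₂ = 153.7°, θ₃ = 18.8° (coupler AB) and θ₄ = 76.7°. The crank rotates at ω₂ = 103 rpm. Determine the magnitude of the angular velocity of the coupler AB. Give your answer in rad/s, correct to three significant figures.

3.26

ω₂ = 10.79 rad/s (from 103 rpm).
Differentiating the loop-closure r₂e^{iθ₂}+r₃e^{iθ₃}=r₁+r₄e^{iθ₄} gives r₂ω₂e^{iθ₂}+r₃ω₃e^{iθ₃}=r₄ω₄e^{iθ₄}.
Eliminating the other unknown: ω₃ = r₂ω₂ sin(θ₄−θ₂) / [r₃ sin(θ₃−θ₄)].
Numerator sine = -0.97437; denominator sine = -0.84712.
Result = 0.1017·10.79·(-0.97437) / (0.3874·(-0.84712)) = +3.2569 rad/s; magnitude 3.2569 rad/s.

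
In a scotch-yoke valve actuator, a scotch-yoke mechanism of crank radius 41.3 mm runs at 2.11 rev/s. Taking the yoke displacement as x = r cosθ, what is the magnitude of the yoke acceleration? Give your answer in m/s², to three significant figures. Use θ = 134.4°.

ω = 13.26 rad/s (from 2.11 rev/s).
x = r cosθ ⇒ ẍ = −rω² cosθ (ω constant).
|a| = rω²|cosθ| = 0.0413·(13.26)²·|cos 134.4°| = 5.0788 m/s².

5.08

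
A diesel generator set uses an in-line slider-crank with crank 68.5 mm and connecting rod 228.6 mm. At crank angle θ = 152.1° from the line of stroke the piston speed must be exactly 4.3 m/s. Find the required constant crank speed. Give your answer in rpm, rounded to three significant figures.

1750

For an in-line slider-crank, |v_piston| = rω|sinθ|·[1 + r cosθ/√(L² − r² sin²θ)].
With r = 0.0685 m, L = 0.2286 m, θ = 152.1°: the bracketed kinematic factor |dx/dθ| = 0.02348 m.
ω = v/|dx/dθ| = 4.3/0.02348 = 183.13 rad/s.
N = 60ω/(2π) = 1748.8 rpm.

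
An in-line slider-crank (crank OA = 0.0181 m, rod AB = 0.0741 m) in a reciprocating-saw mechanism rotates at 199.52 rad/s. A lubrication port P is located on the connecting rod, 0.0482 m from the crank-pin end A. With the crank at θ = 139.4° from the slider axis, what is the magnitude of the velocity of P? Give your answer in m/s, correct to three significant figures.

ω = 199.5 rad/s.  Crank-pin speed |V_A| = rω = 3.6113 m/s, perpendicular to OA.
Rod angle: sinφ = −(r/L) sinθ ⇒ φ = -9.147°; ω_rod = −rω cosθ/√(L²−r²sin²θ) = +37.48 rad/s.
V_P = V_A + ω_rod × AP, with AP = 0.0482 m along the rod.
Components: V_Px = −rω sinθ − a·ω_rod·sinφ = -2.063 m/s;  V_Py = rω cosθ + a·ω_rod·cosφ = -0.95839 m/s.
|V_P| = √(V_Px² + V_Py²) = 2.2747 m/s.

2.27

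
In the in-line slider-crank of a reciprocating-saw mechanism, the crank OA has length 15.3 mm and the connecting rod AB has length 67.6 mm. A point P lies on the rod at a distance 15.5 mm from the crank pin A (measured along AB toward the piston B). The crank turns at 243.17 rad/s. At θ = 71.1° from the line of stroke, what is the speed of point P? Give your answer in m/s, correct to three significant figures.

3.70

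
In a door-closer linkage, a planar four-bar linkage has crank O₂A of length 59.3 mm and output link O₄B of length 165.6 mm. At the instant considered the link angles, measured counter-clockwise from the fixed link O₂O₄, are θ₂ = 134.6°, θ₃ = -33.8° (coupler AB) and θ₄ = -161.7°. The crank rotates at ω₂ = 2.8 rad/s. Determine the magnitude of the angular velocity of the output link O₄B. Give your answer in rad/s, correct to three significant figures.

0.256

ω₂ = 2.8 rad/s
Differentiating the loop-closure r₂e^{iθ₂}+r₃e^{iθ₃}=r₁+r₄e^{iθ₄} gives r₂ω₂e^{iθ₂}+r₃ω₃e^{iθ₃}=r₄ω₄e^{iθ₄}.
Eliminating the other unknown: ω₄ = r₂ω₂ sin(θ₂−θ₃) / [r₄ sin(θ₄−θ₃)].
Numerator sine = +0.20108; denominator sine = -0.78908.
Result = 0.0593·2.8·(+0.20108) / (0.1656·(-0.78908)) = -0.2555 rad/s; magnitude 0.2555 rad/s.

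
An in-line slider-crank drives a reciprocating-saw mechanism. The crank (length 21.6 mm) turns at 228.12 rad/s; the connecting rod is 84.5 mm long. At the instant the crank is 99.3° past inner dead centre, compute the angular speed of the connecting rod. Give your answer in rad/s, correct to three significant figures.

9.74

ω = 228.1 rad/s
The rod makes angle φ with the slider axis where L sinφ = r sinθ; differentiating, L cosφ·φ̇ = r ω cosθ.
L cosφ = √(L² − r² sin²θ) = 0.081767 m.
|ω_rod| = r ω |cosθ| / √(L² − r² sin²θ) = 0.0216·228.1·0.16160/0.081767 = 9.7384 rad/s.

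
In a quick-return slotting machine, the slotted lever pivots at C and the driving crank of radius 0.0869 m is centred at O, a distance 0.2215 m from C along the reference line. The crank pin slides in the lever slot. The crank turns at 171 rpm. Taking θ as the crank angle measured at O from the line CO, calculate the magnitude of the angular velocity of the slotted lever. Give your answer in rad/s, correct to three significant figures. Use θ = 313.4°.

ω = 17.91 rad/s (from 171 rpm).
Crank pin A relative to C: A = (d + r cosθ, r sinθ); lever angle φ = atan2(r sinθ, d + r cosθ).
Differentiating tanφ: φ̇ = rω(d cosθ + r)/(d² + r² + 2dr cosθ).
d² + r² + 2dr cosθ = |CA|² = 0.0830645 m²;  d cosθ + r = +0.23909 m.
|ω_lever| = |0.0869·17.91·+0.23909| / 0.0830645 = 4.4791 rad/s.

4.48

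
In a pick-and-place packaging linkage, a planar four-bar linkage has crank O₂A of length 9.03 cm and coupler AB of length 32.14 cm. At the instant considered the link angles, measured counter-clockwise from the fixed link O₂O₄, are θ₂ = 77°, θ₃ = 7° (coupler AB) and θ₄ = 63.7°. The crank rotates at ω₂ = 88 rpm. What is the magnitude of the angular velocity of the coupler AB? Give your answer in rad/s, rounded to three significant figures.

0.713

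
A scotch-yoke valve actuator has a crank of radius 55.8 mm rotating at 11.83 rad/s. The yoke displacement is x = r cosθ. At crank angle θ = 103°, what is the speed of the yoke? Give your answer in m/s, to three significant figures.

0.643

ω = 11.83 rad/s
x = r cosθ ⇒ ẋ = −rω sinθ.
|v| = rω|sinθ| = 0.0558·11.83·|sin 103°| = 0.6432 m/s.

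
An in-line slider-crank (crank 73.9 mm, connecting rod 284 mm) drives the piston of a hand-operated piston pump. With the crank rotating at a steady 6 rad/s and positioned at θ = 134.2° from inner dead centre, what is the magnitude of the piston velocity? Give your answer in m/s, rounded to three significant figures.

ω = 6 rad/s
For an in-line slider-crank, x = r cosθ + √(L² − r² sin²θ), so v = −rω sinθ·[1 + r cosθ/√(L² − r² sin²θ)].
With r = 0.0739 m, L = 0.284 m, θ = 134.2°: √(L² − r² sin²θ) = 0.27901 m.
v = −0.0739·6·0.71691·[1 + 0.0739·-0.69717/0.27901] = -0.25918 m/s.
|v| = 0.25918 m/s.

0.259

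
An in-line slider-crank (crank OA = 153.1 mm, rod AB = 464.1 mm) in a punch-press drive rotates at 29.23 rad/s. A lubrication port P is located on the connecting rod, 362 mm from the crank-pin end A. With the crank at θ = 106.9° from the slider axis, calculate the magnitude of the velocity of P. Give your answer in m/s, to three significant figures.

3.95

ω = 29.23 rad/s.  Crank-pin speed |V_A| = rω = 4.4751 m/s, perpendicular to OA.
Rod angle: sinφ = −(r/L) sinθ ⇒ φ = -18.399°; ω_rod = −rω cosθ/√(L²−r²sin²θ) = +2.9541 rad/s.
V_P = V_A + ω_rod × AP, with AP = 0.362 m along the rod.
Components: V_Px = −rω sinθ − a·ω_rod·sinφ = -3.9443 m/s;  V_Py = rω cosθ + a·ω_rod·cosφ = -0.2862 m/s.
|V_P| = √(V_Px² + V_Py²) = 3.9547 m/s.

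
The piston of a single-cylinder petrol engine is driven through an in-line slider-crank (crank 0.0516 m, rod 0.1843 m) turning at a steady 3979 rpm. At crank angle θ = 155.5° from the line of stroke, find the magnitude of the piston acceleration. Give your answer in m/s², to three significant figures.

6470

ω = 2π·3979/60 = 416.7 rad/s
x(θ) = r cosθ + √(L² − r² sin²θ); with ω constant, a = ω²·d²x/dθ².
d²x/dθ² = −r cosθ − r²(cos2θ)/√u − r⁴ sin²2θ/(4u^{3/2}),  u = L² − r² sin²θ = 0.0335086 m².
Substituting r = 0.0516 m, L = 0.1843 m, θ = 155.5°: d²x/dθ² = +0.037247 m.
a = ω²·d²x/dθ² = (416.7)²·(+0.037247) = +6466.9 m/s²;  |a| = 6466.9 m/s².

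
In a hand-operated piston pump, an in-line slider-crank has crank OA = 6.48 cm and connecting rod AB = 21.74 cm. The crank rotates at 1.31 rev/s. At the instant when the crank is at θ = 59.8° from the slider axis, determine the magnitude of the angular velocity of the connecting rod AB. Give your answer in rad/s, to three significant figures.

ω = 8.231 rad/s (converted from 1.31 rev/s).
The rod makes angle φ with the slider axis where L sinφ = r sinθ; differentiating, L cosφ·φ̇ = r ω cosθ.
L cosφ = √(L² − r² sin²θ) = 0.21006 m.
|ω_rod| = r ω |cosθ| / √(L² − r² sin²θ) = 0.0648·8.231·0.50302/0.21006 = 1.2772 rad/s.

1.28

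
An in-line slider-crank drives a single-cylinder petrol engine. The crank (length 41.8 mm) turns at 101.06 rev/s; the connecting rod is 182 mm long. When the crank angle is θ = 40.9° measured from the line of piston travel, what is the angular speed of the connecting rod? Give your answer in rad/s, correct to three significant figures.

111

ω = 635 rad/s (converted from 101.06 rev/s).
The rod makes angle φ with the slider axis where L sinφ = r sinθ; differentiating, L cosφ·φ̇ = r ω cosθ.
L cosφ = √(L² − r² sin²θ) = 0.17993 m.
|ω_rod| = r ω |cosθ| / √(L² − r² sin²θ) = 0.0418·635·0.75585/0.17993 = 111.5 rad/s.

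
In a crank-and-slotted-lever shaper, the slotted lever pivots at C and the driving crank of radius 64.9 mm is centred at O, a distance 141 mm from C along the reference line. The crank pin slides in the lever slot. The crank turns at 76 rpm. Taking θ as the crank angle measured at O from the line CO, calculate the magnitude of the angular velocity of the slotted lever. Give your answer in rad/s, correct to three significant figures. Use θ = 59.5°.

2.11

ω = 7.959 rad/s (from 76 rpm).
Crank pin A relative to C: A = (d + r cosθ, r sinθ); lever angle φ = atan2(r sinθ, d + r cosθ).
Differentiating tanφ: φ̇ = rω(d cosθ + r)/(d² + r² + 2dr cosθ).
d² + r² + 2dr cosθ = |CA|² = 0.0333819 m²;  d cosθ + r = +0.13646 m.
|ω_lever| = |0.0649·7.959·+0.13646| / 0.0333819 = 2.1115 rad/s.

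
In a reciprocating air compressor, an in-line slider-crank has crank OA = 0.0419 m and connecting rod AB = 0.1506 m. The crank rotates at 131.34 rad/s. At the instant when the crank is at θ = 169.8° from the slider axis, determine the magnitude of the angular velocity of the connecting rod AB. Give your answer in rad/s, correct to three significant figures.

36.0

ω = 131.3 rad/s
The rod makes angle φ with the slider axis where L sinφ = r sinθ; differentiating, L cosφ·φ̇ = r ω cosθ.
L cosφ = √(L² − r² sin²θ) = 0.15042 m.
|ω_rod| = r ω |cosθ| / √(L² − r² sin²θ) = 0.0419·131.3·0.98420/0.15042 = 36.008 rad/s.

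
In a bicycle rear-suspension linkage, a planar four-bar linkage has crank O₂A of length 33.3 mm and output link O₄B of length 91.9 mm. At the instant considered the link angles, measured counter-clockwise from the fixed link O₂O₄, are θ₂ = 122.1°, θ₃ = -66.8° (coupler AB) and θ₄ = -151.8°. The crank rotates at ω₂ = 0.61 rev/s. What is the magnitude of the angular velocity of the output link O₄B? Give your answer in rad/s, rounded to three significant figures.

ω₂ = 3.833 rad/s (from 0.61 rev/s).
Differentiating the loop-closure r₂e^{iθ₂}+r₃e^{iθ₃}=r₁+r₄e^{iθ₄} gives r₂ω₂e^{iθ₂}+r₃ω₃e^{iθ₃}=r₄ω₄e^{iθ₄}.
Eliminating the other unknown: ω₄ = r₂ω₂ sin(θ₂−θ₃) / [r₄ sin(θ₄−θ₃)].
Numerator sine = -0.15471; denominator sine = -0.99619.
Result = 0.0333·3.833·(-0.15471) / (0.0919·(-0.99619)) = +0.21568 rad/s; magnitude 0.21568 rad/s.

0.216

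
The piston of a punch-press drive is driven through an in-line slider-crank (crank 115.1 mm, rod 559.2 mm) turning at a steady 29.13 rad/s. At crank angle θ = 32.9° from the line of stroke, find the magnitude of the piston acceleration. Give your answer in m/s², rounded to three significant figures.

ω = 29.13 rad/s
x(θ) = r cosθ + √(L² − r² sin²θ); with ω constant, a = ω²·d²x/dθ².
d²x/dθ² = −r cosθ − r²(cos2θ)/√u − r⁴ sin²2θ/(4u^{3/2}),  u = L² − r² sin²θ = 0.308796 m².
Substituting r = 0.1151 m, L = 0.5592 m, θ = 32.9°: d²x/dθ² = -0.10663 m.
a = ω²·d²x/dθ² = (29.13)²·(-0.10663) = -90.478 m/s²;  |a| = 90.478 m/s².

90.5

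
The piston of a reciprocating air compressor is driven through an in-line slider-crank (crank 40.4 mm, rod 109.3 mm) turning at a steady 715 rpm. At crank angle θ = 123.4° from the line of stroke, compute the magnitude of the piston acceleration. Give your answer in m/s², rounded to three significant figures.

ω = 2π·715/60 = 74.87 rad/s
x(θ) = r cosθ + √(L² − r² sin²θ); with ω constant, a = ω²·d²x/dθ².
d²x/dθ² = −r cosθ − r²(cos2θ)/√u − r⁴ sin²2θ/(4u^{3/2}),  u = L² − r² sin²θ = 0.0108089 m².
Substituting r = 0.0404 m, L = 0.1093 m, θ = 123.4°: d²x/dθ² = +0.027923 m.
a = ω²·d²x/dθ² = (74.87)²·(+0.027923) = +156.54 m/s²;  |a| = 156.54 m/s².

157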